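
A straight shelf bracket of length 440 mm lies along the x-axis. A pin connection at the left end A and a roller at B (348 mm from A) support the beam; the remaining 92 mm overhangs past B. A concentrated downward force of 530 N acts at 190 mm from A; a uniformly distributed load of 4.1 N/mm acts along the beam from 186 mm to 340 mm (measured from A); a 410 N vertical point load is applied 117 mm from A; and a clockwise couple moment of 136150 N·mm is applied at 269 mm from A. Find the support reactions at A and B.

Resultant of the distributed load: 4.1 × 154 = 631.4 N at 263 mm from A.
ΣM about A: B_y·348 − 530·190 − (4.1·154)·263 − 410·117 − 136150 = 0 → B_y = 450878.2/348 = 1295.63 ≈ 1296 N.
ΣF_y = 0: A_y + 1295.63 − 530 − 4.1·154 − 410 = 0 → A_y = 275.8 N.
ΣF_x = 0: no horizontal applied forces, so A_x = 0.

A_x = 0, A_y = 275.8 N, B_y = 1296 N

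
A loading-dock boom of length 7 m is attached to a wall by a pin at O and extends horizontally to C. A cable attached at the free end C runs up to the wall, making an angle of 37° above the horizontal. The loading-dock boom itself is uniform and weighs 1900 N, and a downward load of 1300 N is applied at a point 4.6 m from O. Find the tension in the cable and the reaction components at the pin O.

T = 2998 N, O_x = 2394 N, O_y = 1396 N

ΣM about O: T·sin37°·7 − 1900·3.5 − 1300·4.6 = 0 → T = 12630/(7·0.601815) = 2998.07 ≈ 2998 N.
ΣF_x = 0: O_x − T·cos37° = 0 → O_x = 2998.07 × 0.798636 = 2394 N.
ΣF_y = 0: O_y + T·sin37° − 1900 − 1300 = 0 → O_y = 3200 − 2998.07 × 0.601815 = 1396 N.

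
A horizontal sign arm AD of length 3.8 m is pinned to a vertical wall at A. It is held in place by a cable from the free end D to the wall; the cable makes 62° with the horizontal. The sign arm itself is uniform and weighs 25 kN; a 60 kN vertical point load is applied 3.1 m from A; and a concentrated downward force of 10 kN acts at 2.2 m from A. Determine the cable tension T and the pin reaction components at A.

ΣM about A: T·sin62°·3.8 − 25·1.9 − 60·3.1 − 10·2.2 = 0 → T = 255.5/(3.8·0.882948) = 76.1504 ≈ 76.15 kN.
ΣF_x = 0: A_x − T·cos62° = 0 → A_x = 76.1504 × 0.469472 = 35.75 kN.
ΣF_y = 0: A_y + T·sin62° − 25 − 60 − 10 = 0 → A_y = 95 − 76.1504 × 0.882948 = 27.76 kN.

T = 76.15 kN, A_x = 35.75 kN, A_y = 27.76 kN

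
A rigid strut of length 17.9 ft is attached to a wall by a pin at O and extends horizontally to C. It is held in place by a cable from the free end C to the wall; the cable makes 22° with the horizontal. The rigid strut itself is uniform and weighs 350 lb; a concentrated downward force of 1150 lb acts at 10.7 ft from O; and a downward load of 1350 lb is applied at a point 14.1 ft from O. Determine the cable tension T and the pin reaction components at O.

T = 5141 lb, O_x = 4767 lb, O_y = 924.2 lb

ΣM about O: T·sin22°·17.9 − 350·8.95 − 1150·10.7 − 1350·14.1 = 0 → T = 34472.5/(17.9·0.374607) = 5140.96 ≈ 5141 lb.
ΣF_x = 0: O_x − T·cos22° = 0 → O_x = 5140.96 × 0.927184 = 4767 lb.
ΣF_y = 0: O_y + T·sin22° − 350 − 1150 − 1350 = 0 → O_y = 2850 − 5140.96 × 0.374607 = 924.2 lb.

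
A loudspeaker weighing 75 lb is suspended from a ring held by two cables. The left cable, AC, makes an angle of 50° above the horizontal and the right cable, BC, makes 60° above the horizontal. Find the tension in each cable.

T_AC = 39.91 lb, T_BC = 51.30 lb

ΣF_x = 0: −T_AC·cos50° + T_BC·cos60° = 0 → T_BC = 1.28558·T_AC.
ΣF_y = 0: T_AC·sin50° + T_BC·sin60° = 75.
Substitute: T_AC·(0.766044 + 1.28558·0.866025) = 75 → T_AC = 39.9066 ≈ 39.91 lb.
Then T_BC = 1.28558 × 39.9066 = 51.30 lb.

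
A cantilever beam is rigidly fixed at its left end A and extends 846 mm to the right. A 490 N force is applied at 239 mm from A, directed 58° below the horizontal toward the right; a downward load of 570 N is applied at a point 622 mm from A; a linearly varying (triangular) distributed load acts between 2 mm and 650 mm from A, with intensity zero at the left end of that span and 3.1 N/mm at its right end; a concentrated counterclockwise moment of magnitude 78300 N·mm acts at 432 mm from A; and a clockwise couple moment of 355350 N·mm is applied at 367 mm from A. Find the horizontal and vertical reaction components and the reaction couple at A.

A_x = -259.7 N, A_y = 1990 N, M_A = 1167000 N·mm

Resultant of the triangular load: ½ × 3.1 × 648 = 1004.4 N, acting at 434 mm from A (one-third of the span from the peak).
ΣF_x = 0: A_x + 490·cos58° = 0 → A_x = -259.7 N.
ΣF_y = 0: A_y − 490·sin58° − 570 − ½·3.1·648 = 0 → A_y = 1990 N.
ΣM about A: M_A − 490·sin58°·239 − 570·622 − (½·3.1·648)·434 + 78300 − 355350 = 0 → M_A = 1167000 N·mm.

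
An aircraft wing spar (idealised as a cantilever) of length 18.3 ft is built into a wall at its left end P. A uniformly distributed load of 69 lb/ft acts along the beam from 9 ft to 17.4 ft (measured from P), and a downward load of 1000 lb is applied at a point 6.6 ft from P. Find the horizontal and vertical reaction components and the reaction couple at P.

P_x = 0, P_y = 1580 lb, M_P = 14250 lb·ft

Resultant of the distributed load: 69 × 8.4 = 579.6 lb at 13.2 ft from P.
ΣF_x = 0: P_x = 0.
ΣF_y = 0: P_y − 69·8.4 − 1000 = 0 → P_y = 1580 lb.
ΣM about P: M_P − (69·8.4)·13.2 − 1000·6.6 = 0 → M_P = 14250 lb·ft.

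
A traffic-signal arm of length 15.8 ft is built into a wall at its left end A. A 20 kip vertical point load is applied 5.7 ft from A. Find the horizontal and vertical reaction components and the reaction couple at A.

A_x = 0, A_y = 20.00 kip, M_A = 114.0 kip·ft

ΣF_x = 0: A_x = 0.
ΣF_y = 0: A_y − 20 = 0 → A_y = 20.00 kip.
ΣM about A: M_A − 20·5.7 = 0 → M_A = 114.0 kip·ft.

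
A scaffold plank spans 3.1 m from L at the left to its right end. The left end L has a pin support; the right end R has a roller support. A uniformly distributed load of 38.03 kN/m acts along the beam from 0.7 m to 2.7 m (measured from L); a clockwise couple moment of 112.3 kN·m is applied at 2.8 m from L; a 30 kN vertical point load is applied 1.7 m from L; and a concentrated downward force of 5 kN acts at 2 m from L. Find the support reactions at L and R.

L_x = 0, L_y = 13.45 kN, R_y = 97.61 kN

Resultant of the distributed load: 38.03 × 2 = 76.06 kN at 1.7 m from L.
Taking moments about L: R_y·3.1 − (38.03·2)·1.7 − 112.3 − 30·1.7 − 5·2 = 0 → R_y = 302.602/3.1 = 97.6135 ≈ 97.61 kN.
ΣF_y = 0: L_y + 97.6135 − 38.03·2 − 30 − 5 = 0 → L_y = 13.45 kN.
ΣF_x = 0: no horizontal applied forces, so L_x = 0.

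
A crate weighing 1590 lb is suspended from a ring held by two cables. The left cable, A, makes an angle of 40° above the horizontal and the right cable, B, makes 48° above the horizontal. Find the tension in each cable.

ΣF_x = 0: −T_A·cos40° + T_B·cos48° = 0 → T_B = 1.14484·T_A.
ΣF_y = 0: T_A·sin40° + T_B·sin48° = 1590.
Substitute: T_A·(0.642788 + 1.14484·0.743145) = 1590 → T_A = 1064.56 ≈ 1065 lb.
Then T_B = 1.14484 × 1064.56 = 1219 lb.

T_A = 1065 lb, T_B = 1219 lb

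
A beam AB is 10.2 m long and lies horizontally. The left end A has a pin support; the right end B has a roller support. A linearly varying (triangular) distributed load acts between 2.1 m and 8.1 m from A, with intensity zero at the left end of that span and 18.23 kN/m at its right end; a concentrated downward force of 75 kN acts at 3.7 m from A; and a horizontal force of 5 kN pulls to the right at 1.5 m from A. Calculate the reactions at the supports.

Resultant of the triangular load: ½ × 18.23 × 6 = 54.69 kN, acting at 6.1 m from A (one-third of the span from the peak).
ΣM about A: B_y·10.2 − (½·18.23·6)·6.1 − 75·3.7 = 0 → B_y = 611.109/10.2 = 59.9126 ≈ 59.91 kN.
ΣF_y = 0: A_y + 59.9126 − ½·18.23·6 − 75 = 0 → A_y = 69.78 kN.
ΣF_x = 0: A_x + 5 = 0 → A_x = -5.000 kN.

A_x = -5.000 kN, A_y = 69.78 kN, B_y = 59.91 kN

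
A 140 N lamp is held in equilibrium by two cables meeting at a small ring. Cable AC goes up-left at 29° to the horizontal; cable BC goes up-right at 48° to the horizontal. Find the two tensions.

T_AC = 96.14 N, T_BC = 125.7 N

ΣF_x = 0: −T_AC·cos29° + T_BC·cos48° = 0 → T_BC = 1.3071·T_AC.
ΣF_y = 0: T_AC·sin29° + T_BC·sin48° = 140.
Substitute: T_AC·(0.48481 + 1.3071·0.743145) = 140 → T_AC = 96.1423 ≈ 96.14 N.
Then T_BC = 1.3071 × 96.1423 = 125.7 N.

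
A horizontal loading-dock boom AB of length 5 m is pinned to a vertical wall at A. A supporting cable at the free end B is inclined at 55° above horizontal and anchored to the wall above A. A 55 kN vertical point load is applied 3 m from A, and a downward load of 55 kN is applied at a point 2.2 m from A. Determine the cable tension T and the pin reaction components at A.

T = 69.83 kN, A_x = 40.05 kN, A_y = 52.80 kN

ΣM about A: T·sin55°·5 − 55·3 − 55·2.2 = 0 → T = 286/(5·0.819152) = 69.8283 ≈ 69.83 kN.
ΣF_x = 0: A_x − T·cos55° = 0 → A_x = 69.8283 × 0.573576 = 40.05 kN.
ΣF_y = 0: A_y + T·sin55° − 55 − 55 = 0 → A_y = 110 − 69.8283 × 0.819152 = 52.80 kN.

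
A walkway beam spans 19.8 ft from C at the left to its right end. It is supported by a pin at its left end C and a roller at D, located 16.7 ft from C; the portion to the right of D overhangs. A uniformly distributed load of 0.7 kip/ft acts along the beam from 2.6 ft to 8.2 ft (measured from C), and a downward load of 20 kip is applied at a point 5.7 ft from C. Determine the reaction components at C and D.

C_x = 0, C_y = 15.83 kip, D_y = 8.094 kip

Resultant of the distributed load: 0.7 × 5.6 = 3.92 kip at 5.4 ft from C.
Taking moments about C: D_y·16.7 − (0.7·5.6)·5.4 − 20·5.7 = 0 → D_y = 135.168/16.7 = 8.09389 ≈ 8.094 kip.
ΣF_y = 0: C_y + 8.09389 − 0.7·5.6 − 20 = 0 → C_y = 15.83 kip.
ΣF_x = 0: no horizontal applied forces, so C_x = 0.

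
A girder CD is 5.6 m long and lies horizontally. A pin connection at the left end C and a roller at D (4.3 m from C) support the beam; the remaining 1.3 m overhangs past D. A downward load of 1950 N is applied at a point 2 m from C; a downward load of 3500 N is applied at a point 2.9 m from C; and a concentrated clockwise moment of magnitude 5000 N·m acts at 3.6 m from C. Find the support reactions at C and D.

Taking moments about C: D_y·4.3 − 1950·2 − 3500·2.9 − 5000 = 0 → D_y = 19050/4.3 = 4430.23 ≈ 4430 N.
ΣF_y = 0: C_y + 4430.23 − 1950 − 3500 = 0 → C_y = 1020 N.
ΣF_x = 0: no horizontal applied forces, so C_x = 0.

C_x = 0, C_y = 1020 N, D_y = 4430 N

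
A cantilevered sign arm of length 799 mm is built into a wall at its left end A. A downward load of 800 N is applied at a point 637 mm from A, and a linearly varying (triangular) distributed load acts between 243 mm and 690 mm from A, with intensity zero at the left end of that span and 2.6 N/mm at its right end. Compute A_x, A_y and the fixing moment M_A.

A_x = 0, A_y = 1381 N, M_A = 824000 N·mm

Resultant of the triangular load: ½ × 2.6 × 447 = 581.1 N, acting at 541 mm from A (one-third of the span from the peak).
ΣF_x = 0: A_x = 0.
ΣF_y = 0: A_y − 800 − ½·2.6·447 = 0 → A_y = 1381 N.
ΣM about A: M_A − 800·637 − (½·2.6·447)·541 = 0 → M_A = 824000 N·mm.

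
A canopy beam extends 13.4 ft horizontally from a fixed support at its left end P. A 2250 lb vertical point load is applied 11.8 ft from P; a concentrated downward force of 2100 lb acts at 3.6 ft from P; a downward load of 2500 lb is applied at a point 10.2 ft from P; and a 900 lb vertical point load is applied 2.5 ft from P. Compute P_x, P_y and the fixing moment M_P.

ΣF_x = 0: P_x = 0.
ΣF_y = 0: P_y − 2250 − 2100 − 2500 − 900 = 0 → P_y = 7750 lb.
ΣM about P: M_P − 2250·11.8 − 2100·3.6 − 2500·10.2 − 900·2.5 = 0 → M_P = 61860 lb·ft.

P_x = 0, P_y = 7750 lb, M_P = 61860 lb·ft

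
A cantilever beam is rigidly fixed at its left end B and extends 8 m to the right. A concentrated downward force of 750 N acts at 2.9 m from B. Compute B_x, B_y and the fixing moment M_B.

ΣF_x = 0: B_x = 0.
ΣF_y = 0: B_y − 750 = 0 → B_y = 750.0 N.
ΣM about B: M_B − 750·2.9 = 0 → M_B = 2175 N·m.

B_x = 0, B_y = 750.0 N, M_B = 2175 N·m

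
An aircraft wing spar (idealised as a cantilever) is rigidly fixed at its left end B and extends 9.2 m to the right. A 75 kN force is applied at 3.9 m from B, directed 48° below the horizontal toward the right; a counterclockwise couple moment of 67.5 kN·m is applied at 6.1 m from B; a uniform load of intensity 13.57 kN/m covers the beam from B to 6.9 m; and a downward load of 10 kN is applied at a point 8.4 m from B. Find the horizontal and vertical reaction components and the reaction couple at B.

B_x = -50.18 kN, B_y = 159.4 kN, M_B = 556.9 kN·m

Resultant of the distributed load: 13.57 × 6.9 = 93.633 kN at 3.45 m from B.
ΣF_x = 0: B_x + 75·cos48° = 0 → B_x = -50.18 kN.
ΣF_y = 0: B_y − 75·sin48° − 13.57·6.9 − 10 = 0 → B_y = 159.4 kN.
ΣM about B: M_B − 75·sin48°·3.9 + 67.5 − (13.57·6.9)·3.45 − 10·8.4 = 0 → M_B = 556.9 kN·m.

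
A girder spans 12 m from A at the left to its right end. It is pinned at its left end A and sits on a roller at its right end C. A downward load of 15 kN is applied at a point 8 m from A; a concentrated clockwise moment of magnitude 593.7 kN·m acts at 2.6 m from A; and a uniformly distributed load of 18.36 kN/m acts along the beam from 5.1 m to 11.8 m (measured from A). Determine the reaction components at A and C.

A_x = 0, A_y = -8.084 kN, C_y = 146.1 kN

Resultant of the distributed load: 18.36 × 6.7 = 123.012 kN at 8.45 m from A.
ΣM about A: C_y·12 − 15·8 − 593.7 − (18.36·6.7)·8.45 = 0 → C_y = 1753.1514/12 = 146.096 ≈ 146.1 kN.
ΣF_y = 0: A_y + 146.096 − 15 − 18.36·6.7 = 0 → A_y = -8.084 kN.
ΣF_x = 0: no horizontal applied forces, so A_x = 0.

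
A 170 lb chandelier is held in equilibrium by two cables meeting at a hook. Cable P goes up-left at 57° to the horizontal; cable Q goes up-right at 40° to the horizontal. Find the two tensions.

T_P = 131.2 lb, T_Q = 93.28 lb

ΣF_x = 0: −T_P·cos57° + T_Q·cos40° = 0 → T_Q = 0.710976·T_P.
ΣF_y = 0: T_P·sin57° + T_Q·sin40° = 170.
Substitute: T_P·(0.838671 + 0.710976·0.642788) = 170 → T_P = 131.205 ≈ 131.2 lb.
Then T_Q = 0.710976 × 131.205 = 93.28 lb.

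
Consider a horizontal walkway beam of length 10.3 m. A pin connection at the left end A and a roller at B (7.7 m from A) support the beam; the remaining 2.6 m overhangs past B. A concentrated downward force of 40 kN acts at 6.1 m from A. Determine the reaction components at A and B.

A_x = 0, A_y = 8.312 kN, B_y = 31.69 kN

Taking moments about A: B_y·7.7 − 40·6.1 = 0 → B_y = 244/7.7 = 31.6883 ≈ 31.69 kN.
ΣF_y = 0: A_y + 31.6883 − 40 = 0 → A_y = 8.312 kN.
ΣF_x = 0: no horizontal applied forces, so A_x = 0.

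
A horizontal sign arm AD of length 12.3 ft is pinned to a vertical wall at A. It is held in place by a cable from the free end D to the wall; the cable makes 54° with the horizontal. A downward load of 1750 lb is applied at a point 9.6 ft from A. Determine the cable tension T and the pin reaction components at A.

T = 1688 lb, A_x = 992.4 lb, A_y = 384.1 lb

ΣM about A: T·sin54°·12.3 − 1750·9.6 = 0 → T = 16800/(12.3·0.809017) = 1688.29 ≈ 1688 lb.
ΣF_x = 0: A_x − T·cos54° = 0 → A_x = 1688.29 × 0.587785 = 992.4 lb.
ΣF_y = 0: A_y + T·sin54° − 1750 = 0 → A_y = 1750 − 1688.29 × 0.809017 = 384.1 lb.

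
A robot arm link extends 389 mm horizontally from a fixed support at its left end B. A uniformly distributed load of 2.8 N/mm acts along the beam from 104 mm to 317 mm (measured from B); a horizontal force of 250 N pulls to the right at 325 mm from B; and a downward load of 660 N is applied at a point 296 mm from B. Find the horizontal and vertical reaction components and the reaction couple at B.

Resultant of the distributed load: 2.8 × 213 = 596.4 N at 210.5 mm from B.
ΣF_x = 0: B_x + 250 = 0 → B_x = -250.0 N.
ΣF_y = 0: B_y − 2.8·213 − 660 = 0 → B_y = 1256 N.
ΣM about B: M_B − (2.8·213)·210.5 − 660·296 = 0 → M_B = 320900 N·mm.

B_x = -250.0 N, B_y = 1256 N, M_B = 320900 N·mm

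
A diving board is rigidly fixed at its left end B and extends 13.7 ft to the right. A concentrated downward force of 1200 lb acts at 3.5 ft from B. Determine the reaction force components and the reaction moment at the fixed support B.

B_x = 0, B_y = 1200 lb, M_B = 4200 lb·ft

ΣF_x = 0: B_x = 0.
ΣF_y = 0: B_y − 1200 = 0 → B_y = 1200 lb.
ΣM about B: M_B − 1200·3.5 = 0 → M_B = 4200 lb·ft.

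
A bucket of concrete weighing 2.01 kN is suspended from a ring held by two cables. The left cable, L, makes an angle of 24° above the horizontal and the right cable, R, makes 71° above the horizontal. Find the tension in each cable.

T_L = 0.6569 kN, T_R = 1.843 kN

ΣF_x = 0: −T_L·cos24° + T_R·cos71° = 0 → T_R = 2.806·T_L.
ΣF_y = 0: T_L·sin24° + T_R·sin71° = 2.01.
Substitute: T_L·(0.406737 + 2.806·0.945519) = 2.01 → T_L = 0.656892 ≈ 0.6569 kN.
Then T_R = 2.806 × 0.656892 = 1.843 kN.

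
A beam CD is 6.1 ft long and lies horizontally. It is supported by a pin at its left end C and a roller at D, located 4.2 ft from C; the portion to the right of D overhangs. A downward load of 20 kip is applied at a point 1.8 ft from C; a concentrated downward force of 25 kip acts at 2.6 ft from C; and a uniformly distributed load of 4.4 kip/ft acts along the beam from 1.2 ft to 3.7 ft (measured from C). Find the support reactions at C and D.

C_x = 0, C_y = 25.54 kip, D_y = 30.46 kip

Resultant of the distributed load: 4.4 × 2.5 = 11 kip at 2.45 ft from C.
ΣM about C: D_y·4.2 − 20·1.8 − 25·2.6 − (4.4·2.5)·2.45 = 0 → D_y = 127.95/4.2 = 30.4643 ≈ 30.46 kip.
ΣF_y = 0: C_y + 30.4643 − 20 − 25 − 4.4·2.5 = 0 → C_y = 25.54 kip.
ΣF_x = 0: no horizontal applied forces, so C_x = 0.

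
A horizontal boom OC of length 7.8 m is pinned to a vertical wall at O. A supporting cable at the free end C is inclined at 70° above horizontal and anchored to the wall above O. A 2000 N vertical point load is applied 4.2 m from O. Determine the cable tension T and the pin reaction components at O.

T = 1146 N, O_x = 392.0 N, O_y = 923.1 N

ΣM about O: T·sin70°·7.8 − 2000·4.2 = 0 → T = 8400/(7.8·0.939693) = 1146.04 ≈ 1146 N.
ΣF_x = 0: O_x − T·cos70° = 0 → O_x = 1146.04 × 0.34202 = 392.0 N.
ΣF_y = 0: O_y + T·sin70° − 2000 = 0 → O_y = 2000 − 1146.04 × 0.939693 = 923.1 N.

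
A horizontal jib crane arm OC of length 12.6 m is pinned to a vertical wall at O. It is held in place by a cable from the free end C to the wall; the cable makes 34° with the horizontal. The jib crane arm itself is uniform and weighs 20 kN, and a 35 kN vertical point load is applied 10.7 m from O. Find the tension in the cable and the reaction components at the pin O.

ΣM about O: T·sin34°·12.6 − 20·6.3 − 35·10.7 = 0 → T = 500.5/(12.6·0.559193) = 71.0349 ≈ 71.03 kN.
ΣF_x = 0: O_x − T·cos34° = 0 → O_x = 71.0349 × 0.829038 = 58.89 kN.
ΣF_y = 0: O_y + T·sin34° − 20 − 35 = 0 → O_y = 55 − 71.0349 × 0.559193 = 15.28 kN.

T = 71.03 kN, O_x = 58.89 kN, O_y = 15.28 kN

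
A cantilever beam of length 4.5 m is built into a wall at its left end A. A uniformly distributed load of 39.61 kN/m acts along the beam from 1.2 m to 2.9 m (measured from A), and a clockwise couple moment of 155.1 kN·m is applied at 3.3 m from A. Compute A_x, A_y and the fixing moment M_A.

A_x = 0, A_y = 67.34 kN, M_A = 293.1 kN·m

Resultant of the distributed load: 39.61 × 1.7 = 67.337 kN at 2.05 m from A.
ΣF_x = 0: A_x = 0.
ΣF_y = 0: A_y − 39.61·1.7 = 0 → A_y = 67.34 kN.
ΣM about A: M_A − (39.61·1.7)·2.05 − 155.1 = 0 → M_A = 293.1 kN·m.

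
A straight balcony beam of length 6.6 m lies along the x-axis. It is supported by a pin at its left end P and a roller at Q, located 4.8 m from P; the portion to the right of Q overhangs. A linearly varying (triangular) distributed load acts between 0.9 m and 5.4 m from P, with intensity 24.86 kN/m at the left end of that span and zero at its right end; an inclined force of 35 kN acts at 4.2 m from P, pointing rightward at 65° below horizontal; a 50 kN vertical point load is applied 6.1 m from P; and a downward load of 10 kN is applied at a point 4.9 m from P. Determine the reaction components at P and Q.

Resultant of the triangular load: ½ × 24.86 × 4.5 = 55.935 kN, acting at 2.4 m from P (one-third of the span from the peak).
ΣM about P: Q_y·4.8 − (½·24.86·4.5)·2.4 − 35·sin65°·4.2 − 50·6.1 − 10·4.9 = 0 → Q_y = 621.471/4.8 = 129.473 ≈ 129.5 kN.
ΣF_y = 0: P_y + 129.473 − ½·24.86·4.5 − 35·sin65° − 50 − 10 = 0 → P_y = 18.18 kN.
ΣF_x = 0: P_x + 35·cos65° = 0 → P_x = -14.79 kN.

P_x = -14.79 kN, P_y = 18.18 kN, Q_y = 129.5 kN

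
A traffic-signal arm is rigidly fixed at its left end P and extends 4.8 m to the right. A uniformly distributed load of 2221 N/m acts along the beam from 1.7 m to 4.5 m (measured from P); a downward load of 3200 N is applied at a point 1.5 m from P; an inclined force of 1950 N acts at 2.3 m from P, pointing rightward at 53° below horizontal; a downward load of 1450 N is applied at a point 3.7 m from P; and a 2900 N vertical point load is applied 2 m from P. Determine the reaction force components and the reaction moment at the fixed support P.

P_x = -1174 N, P_y = 15330 N, M_P = 38830 N·m

Resultant of the distributed load: 2221 × 2.8 = 6218.8 N at 3.1 m from P.
ΣF_x = 0: P_x + 1950·cos53° = 0 → P_x = -1174 N.
ΣF_y = 0: P_y − 2221·2.8 − 3200 − 1950·sin53° − 1450 − 2900 = 0 → P_y = 15330 N.
ΣM about P: M_P − (2221·2.8)·3.1 − 3200·1.5 − 1950·sin53°·2.3 − 1450·3.7 − 2900·2 = 0 → M_P = 38830 N·m.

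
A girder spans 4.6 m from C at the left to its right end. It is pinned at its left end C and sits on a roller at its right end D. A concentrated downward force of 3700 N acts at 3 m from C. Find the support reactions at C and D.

ΣM about C: D_y·4.6 − 3700·3 = 0 → D_y = 11100/4.6 = 2413.04 ≈ 2413 N.
ΣF_y = 0: C_y + 2413.04 − 3700 = 0 → C_y = 1287 N.
ΣF_x = 0: no horizontal applied forces, so C_x = 0.

C_x = 0, C_y = 1287 N, D_y = 2413 N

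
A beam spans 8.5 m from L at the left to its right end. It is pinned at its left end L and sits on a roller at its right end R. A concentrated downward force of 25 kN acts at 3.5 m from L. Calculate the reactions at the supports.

L_x = 0, L_y = 14.71 kN, R_y = 10.29 kN

Moments about L: R_y·8.5 − 25·3.5 = 0 → R_y = 87.5/8.5 = 10.2941 ≈ 10.29 kN.
ΣF_y = 0: L_y + 10.2941 − 25 = 0 → L_y = 14.71 kN.
ΣF_x = 0: no horizontal applied forces, so L_x = 0.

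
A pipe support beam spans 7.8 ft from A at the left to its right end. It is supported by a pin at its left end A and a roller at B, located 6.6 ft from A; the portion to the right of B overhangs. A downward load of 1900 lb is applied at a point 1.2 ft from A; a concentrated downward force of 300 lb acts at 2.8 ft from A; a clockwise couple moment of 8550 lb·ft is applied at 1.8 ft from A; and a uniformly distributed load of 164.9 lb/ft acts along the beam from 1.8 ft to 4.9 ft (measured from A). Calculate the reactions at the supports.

Resultant of the distributed load: 164.9 × 3.1 = 511.19 lb at 3.35 ft from A.
ΣM about A: B_y·6.6 − 1900·1.2 − 300·2.8 − 8550 − (164.9·3.1)·3.35 = 0 → B_y = 13382.4865/6.6 = 2027.65 ≈ 2028 lb.
ΣF_y = 0: A_y + 2027.65 − 1900 − 300 − 164.9·3.1 = 0 → A_y = 683.5 lb.
ΣF_x = 0: no horizontal applied forces, so A_x = 0.

A_x = 0, A_y = 683.5 lb, B_y = 2028 lb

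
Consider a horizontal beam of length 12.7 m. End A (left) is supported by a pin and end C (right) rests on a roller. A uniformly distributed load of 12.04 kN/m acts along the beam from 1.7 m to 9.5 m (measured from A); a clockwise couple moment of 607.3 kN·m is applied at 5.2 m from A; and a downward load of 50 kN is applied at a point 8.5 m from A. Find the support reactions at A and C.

Resultant of the distributed load: 12.04 × 7.8 = 93.912 kN at 5.6 m from A.
ΣM about A: C_y·12.7 − (12.04·7.8)·5.6 − 607.3 − 50·8.5 = 0 → C_y = 1558.2072/12.7 = 122.693 ≈ 122.7 kN.
ΣF_y = 0: A_y + 122.693 − 12.04·7.8 − 50 = 0 → A_y = 21.22 kN.
ΣF_x = 0: no horizontal applied forces, so A_x = 0.

A_x = 0, A_y = 21.22 kN, C_y = 122.7 kN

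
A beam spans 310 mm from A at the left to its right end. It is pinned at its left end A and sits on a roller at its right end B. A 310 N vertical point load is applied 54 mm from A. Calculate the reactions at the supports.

A_x = 0, A_y = 256.0 N, B_y = 54.00 N

Moments about A: B_y·310 − 310·54 = 0 → B_y = 16740/310 = 54.00 N.
ΣF_y = 0: A_y + 54 − 310 = 0 → A_y = 256.0 N.
ΣF_x = 0: no horizontal applied forces, so A_x = 0.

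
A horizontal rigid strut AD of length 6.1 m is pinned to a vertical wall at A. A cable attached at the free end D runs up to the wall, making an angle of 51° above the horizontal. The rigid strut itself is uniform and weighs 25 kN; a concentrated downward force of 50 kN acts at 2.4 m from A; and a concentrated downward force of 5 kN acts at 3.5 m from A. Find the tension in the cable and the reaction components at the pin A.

ΣM about A: T·sin51°·6.1 − 25·3.05 − 50·2.4 − 5·3.5 = 0 → T = 213.75/(6.1·0.777146) = 45.0893 ≈ 45.09 kN.
ΣF_x = 0: A_x − T·cos51° = 0 → A_x = 45.0893 × 0.62932 = 28.38 kN.
ΣF_y = 0: A_y + T·sin51° − 25 − 50 − 5 = 0 → A_y = 80 − 45.0893 × 0.777146 = 44.96 kN.

T = 45.09 kN, A_x = 28.38 kN, A_y = 44.96 kN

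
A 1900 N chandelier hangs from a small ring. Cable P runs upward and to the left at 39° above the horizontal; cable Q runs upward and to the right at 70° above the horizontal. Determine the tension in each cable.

T_P = 687.3 N, T_Q = 1562 N

ΣF_x = 0: −T_P·cos39° + T_Q·cos70° = 0 → T_Q = 2.27222·T_P.
ΣF_y = 0: T_P·sin39° + T_Q·sin70° = 1900.
Substitute: T_P·(0.62932 + 2.27222·0.939693) = 1900 → T_P = 687.283 ≈ 687.3 N.
Then T_Q = 2.27222 × 687.283 = 1562 N.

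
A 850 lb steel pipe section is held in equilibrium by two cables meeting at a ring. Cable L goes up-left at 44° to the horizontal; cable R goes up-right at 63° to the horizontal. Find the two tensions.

T_L = 403.5 lb, T_R = 639.4 lb

ΣF_x = 0: −T_L·cos44° + T_R·cos63° = 0 → T_R = 1.58448·T_L.
ΣF_y = 0: T_L·sin44° + T_R·sin63° = 850.
Substitute: T_L·(0.694658 + 1.58448·0.891007) = 850 → T_L = 403.524 ≈ 403.5 lb.
Then T_R = 1.58448 × 403.524 = 639.4 lb.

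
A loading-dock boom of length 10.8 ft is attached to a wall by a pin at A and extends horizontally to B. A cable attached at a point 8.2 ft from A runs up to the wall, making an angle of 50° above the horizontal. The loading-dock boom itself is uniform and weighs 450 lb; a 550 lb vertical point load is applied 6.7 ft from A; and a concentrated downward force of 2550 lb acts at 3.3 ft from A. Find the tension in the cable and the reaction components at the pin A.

T = 2313 lb, A_x = 1487 lb, A_y = 1778 lb

ΣM about A: T·sin50°·8.2 − 450·5.4 − 550·6.7 − 2550·3.3 = 0 → T = 14530/(8.2·0.766044) = 2313.12 ≈ 2313 lb.
ΣF_x = 0: A_x − T·cos50° = 0 → A_x = 2313.12 × 0.642788 = 1487 lb.
ΣF_y = 0: A_y + T·sin50° − 450 − 550 − 2550 = 0 → A_y = 3550 − 2313.12 × 0.766044 = 1778 lb.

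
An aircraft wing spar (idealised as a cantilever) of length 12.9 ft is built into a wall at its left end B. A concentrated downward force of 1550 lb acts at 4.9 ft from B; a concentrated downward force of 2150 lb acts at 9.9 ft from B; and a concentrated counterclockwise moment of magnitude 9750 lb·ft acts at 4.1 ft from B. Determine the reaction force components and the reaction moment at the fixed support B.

ΣF_x = 0: B_x = 0.
ΣF_y = 0: B_y − 1550 − 2150 = 0 → B_y = 3700 lb.
ΣM about B: M_B − 1550·4.9 − 2150·9.9 + 9750 = 0 → M_B = 19130 lb·ft.

B_x = 0, B_y = 3700 lb, M_B = 19130 lb·ft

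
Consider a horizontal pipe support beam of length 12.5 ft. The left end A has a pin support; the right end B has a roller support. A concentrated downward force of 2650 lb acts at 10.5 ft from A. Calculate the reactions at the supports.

Moments about A: B_y·12.5 − 2650·10.5 = 0 → B_y = 27825/12.5 = 2226 lb.
ΣF_y = 0: A_y + 2226 − 2650 = 0 → A_y = 424.0 lb.
ΣF_x = 0: no horizontal applied forces, so A_x = 0.

A_x = 0, A_y = 424.0 lb, B_y = 2226 lb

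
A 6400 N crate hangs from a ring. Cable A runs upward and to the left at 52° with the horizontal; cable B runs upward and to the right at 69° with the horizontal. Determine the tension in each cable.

T_A = 2676 N, T_B = 4597 N

ΣF_x = 0: −T_A·cos52° + T_B·cos69° = 0 → T_B = 1.71796·T_A.
ΣF_y = 0: T_A·sin52° + T_B·sin69° = 6400.
Substitute: T_A·(0.788011 + 1.71796·0.93358) = 6400 → T_A = 2675.74 ≈ 2676 N.
Then T_B = 1.71796 × 2675.74 = 4597 N.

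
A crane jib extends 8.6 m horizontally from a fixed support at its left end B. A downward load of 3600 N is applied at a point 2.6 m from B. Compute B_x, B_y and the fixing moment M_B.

B_x = 0, B_y = 3600 N, M_B = 9360 N·m

ΣF_x = 0: B_x = 0.
ΣF_y = 0: B_y − 3600 = 0 → B_y = 3600 N.
ΣM about B: M_B − 3600·2.6 = 0 → M_B = 9360 N·m.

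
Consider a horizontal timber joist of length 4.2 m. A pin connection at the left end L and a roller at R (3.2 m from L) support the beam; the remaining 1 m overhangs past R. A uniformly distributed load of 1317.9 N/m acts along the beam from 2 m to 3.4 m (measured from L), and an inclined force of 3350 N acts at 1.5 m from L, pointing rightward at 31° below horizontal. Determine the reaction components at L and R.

L_x = -2872 N, L_y = 1205 N, R_y = 2366 N

Resultant of the distributed load: 1317.9 × 1.4 = 1845.06 N at 2.7 m from L.
ΣM about L: R_y·3.2 − (1317.9·1.4)·2.7 − 3350·sin31°·1.5 = 0 → R_y = 7569.73/3.2 = 2365.54 ≈ 2366 N.
ΣF_y = 0: L_y + 2365.54 − 1317.9·1.4 − 3350·sin31° = 0 → L_y = 1205 N.
ΣF_x = 0: L_x + 3350·cos31° = 0 → L_x = -2872 N.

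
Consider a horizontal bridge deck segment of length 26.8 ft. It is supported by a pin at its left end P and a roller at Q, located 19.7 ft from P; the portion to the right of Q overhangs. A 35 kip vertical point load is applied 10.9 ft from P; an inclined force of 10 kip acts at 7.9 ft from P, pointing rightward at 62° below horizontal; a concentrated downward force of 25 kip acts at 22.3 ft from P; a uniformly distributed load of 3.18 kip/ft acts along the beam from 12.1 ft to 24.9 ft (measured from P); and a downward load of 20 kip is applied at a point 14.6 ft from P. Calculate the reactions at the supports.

Resultant of the distributed load: 3.18 × 12.8 = 40.704 kip at 18.5 ft from P.
Moments about P: Q_y·19.7 − 35·10.9 − 10·sin62°·7.9 − 25·22.3 − (3.18·12.8)·18.5 − 20·14.6 = 0 → Q_y = 2053.78/19.7 = 104.253 ≈ 104.3 kip.
ΣF_y = 0: P_y + 104.253 − 35 − 10·sin62° − 25 − 3.18·12.8 − 20 = 0 → P_y = 25.28 kip.
ΣF_x = 0: P_x + 10·cos62° = 0 → P_x = -4.695 kip.

P_x = -4.695 kip, P_y = 25.28 kip, Q_y = 104.3 kip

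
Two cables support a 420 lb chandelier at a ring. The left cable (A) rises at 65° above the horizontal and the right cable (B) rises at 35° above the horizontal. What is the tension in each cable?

ΣF_x = 0: −T_A·cos65° + T_B·cos35° = 0 → T_B = 0.515922·T_A.
ΣF_y = 0: T_A·sin65° + T_B·sin35° = 420.
Substitute: T_A·(0.906308 + 0.515922·0.573576) = 420 → T_A = 349.351 ≈ 349.4 lb.
Then T_B = 0.515922 × 349.351 = 180.2 lb.

T_A = 349.4 lb, T_B = 180.2 lb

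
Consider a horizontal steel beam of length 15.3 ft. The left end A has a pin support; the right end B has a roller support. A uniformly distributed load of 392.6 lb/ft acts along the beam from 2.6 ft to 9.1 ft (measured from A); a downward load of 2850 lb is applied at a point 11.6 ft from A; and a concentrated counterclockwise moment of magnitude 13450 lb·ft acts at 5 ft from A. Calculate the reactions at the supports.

Resultant of the distributed load: 392.6 × 6.5 = 2551.9 lb at 5.85 ft from A.
ΣM about A: B_y·15.3 − (392.6·6.5)·5.85 − 2850·11.6 + 13450 = 0 → B_y = 34538.615/15.3 = 2257.43 ≈ 2257 lb.
ΣF_y = 0: A_y + 2257.43 − 392.6·6.5 − 2850 = 0 → A_y = 3144 lb.
ΣF_x = 0: no horizontal applied forces, so A_x = 0.

A_x = 0, A_y = 3144 lb, B_y = 2257 lb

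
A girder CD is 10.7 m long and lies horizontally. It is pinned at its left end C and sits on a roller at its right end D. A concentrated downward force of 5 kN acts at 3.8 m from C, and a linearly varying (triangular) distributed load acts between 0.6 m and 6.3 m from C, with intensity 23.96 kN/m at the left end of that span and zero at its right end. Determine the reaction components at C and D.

Resultant of the triangular load: ½ × 23.96 × 5.7 = 68.286 kN, acting at 2.5 m from C (one-third of the span from the peak).
ΣM about C: D_y·10.7 − 5·3.8 − (½·23.96·5.7)·2.5 = 0 → D_y = 189.715/10.7 = 17.7304 ≈ 17.73 kN.
ΣF_y = 0: C_y + 17.7304 − 5 − ½·23.96·5.7 = 0 → C_y = 55.56 kN.
ΣF_x = 0: no horizontal applied forces, so C_x = 0.

C_x = 0, C_y = 55.56 kN, D_y = 17.73 kN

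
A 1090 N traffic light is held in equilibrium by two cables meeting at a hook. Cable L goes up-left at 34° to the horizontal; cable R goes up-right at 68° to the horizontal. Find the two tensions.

T_L = 417.4 N, T_R = 923.8 N

ΣF_x = 0: −T_L·cos34° + T_R·cos68° = 0 → T_R = 2.21309·T_L.
ΣF_y = 0: T_L·sin34° + T_R·sin68° = 1090.
Substitute: T_L·(0.559193 + 2.21309·0.927184) = 1090 → T_L = 417.443 ≈ 417.4 N.
Then T_R = 2.21309 × 417.443 = 923.8 N.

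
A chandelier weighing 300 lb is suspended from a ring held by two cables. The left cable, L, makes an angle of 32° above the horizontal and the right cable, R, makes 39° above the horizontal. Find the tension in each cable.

ΣF_x = 0: −T_L·cos32° + T_R·cos39° = 0 → T_R = 1.09123·T_L.
ΣF_y = 0: T_L·sin32° + T_R·sin39° = 300.
Substitute: T_L·(0.529919 + 1.09123·0.62932) = 300 → T_L = 246.578 ≈ 246.6 lb.
Then T_R = 1.09123 × 246.578 = 269.1 lb.

T_L = 246.6 lb, T_R = 269.1 lb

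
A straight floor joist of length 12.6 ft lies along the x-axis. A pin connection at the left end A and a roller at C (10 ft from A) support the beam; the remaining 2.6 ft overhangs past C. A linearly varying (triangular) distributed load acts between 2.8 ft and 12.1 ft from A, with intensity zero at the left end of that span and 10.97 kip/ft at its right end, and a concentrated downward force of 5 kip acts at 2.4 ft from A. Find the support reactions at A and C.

A_x = 0, A_y = 8.901 kip, C_y = 47.11 kip

Resultant of the triangular load: ½ × 10.97 × 9.3 = 51.0105 kip, acting at 9 ft from A (one-third of the span from the peak).
ΣM about A: C_y·10 − (½·10.97·9.3)·9 − 5·2.4 = 0 → C_y = 471.0945/10 = 47.1094 ≈ 47.11 kip.
ΣF_y = 0: A_y + 47.1094 − ½·10.97·9.3 − 5 = 0 → A_y = 8.901 kip.
ΣF_x = 0: no horizontal applied forces, so A_x = 0.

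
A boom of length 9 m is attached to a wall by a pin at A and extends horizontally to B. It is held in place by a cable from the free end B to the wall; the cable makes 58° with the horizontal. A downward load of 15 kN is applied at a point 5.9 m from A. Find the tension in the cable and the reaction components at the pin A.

ΣM about A: T·sin58°·9 − 15·5.9 = 0 → T = 88.5/(9·0.848048) = 11.5953 ≈ 11.60 kN.
ΣF_x = 0: A_x − T·cos58° = 0 → A_x = 11.5953 × 0.529919 = 6.145 kN.
ΣF_y = 0: A_y + T·sin58° − 15 = 0 → A_y = 15 − 11.5953 × 0.848048 = 5.167 kN.

T = 11.60 kN, A_x = 6.145 kN, A_y = 5.167 kN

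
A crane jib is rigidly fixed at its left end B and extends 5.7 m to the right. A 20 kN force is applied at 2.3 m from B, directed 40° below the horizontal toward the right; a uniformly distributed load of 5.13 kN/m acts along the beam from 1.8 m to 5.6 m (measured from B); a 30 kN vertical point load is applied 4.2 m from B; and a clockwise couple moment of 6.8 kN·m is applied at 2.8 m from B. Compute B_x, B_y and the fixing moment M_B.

B_x = -15.32 kN, B_y = 62.35 kN, M_B = 234.5 kN·m

Resultant of the distributed load: 5.13 × 3.8 = 19.494 kN at 3.7 m from B.
ΣF_x = 0: B_x + 20·cos40° = 0 → B_x = -15.32 kN.
ΣF_y = 0: B_y − 20·sin40° − 5.13·3.8 − 30 = 0 → B_y = 62.35 kN.
ΣM about B: M_B − 20·sin40°·2.3 − (5.13·3.8)·3.7 − 30·4.2 − 6.8 = 0 → M_B = 234.5 kN·m.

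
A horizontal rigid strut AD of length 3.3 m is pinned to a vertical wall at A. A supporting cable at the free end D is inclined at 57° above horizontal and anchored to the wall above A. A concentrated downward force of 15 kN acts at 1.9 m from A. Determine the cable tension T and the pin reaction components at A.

T = 10.30 kN, A_x = 5.609 kN, A_y = 6.364 kN

ΣM about A: T·sin57°·3.3 − 15·1.9 = 0 → T = 28.5/(3.3·0.838671) = 10.2977 ≈ 10.30 kN.
ΣF_x = 0: A_x − T·cos57° = 0 → A_x = 10.2977 × 0.544639 = 5.609 kN.
ΣF_y = 0: A_y + T·sin57° − 15 = 0 → A_y = 15 − 10.2977 × 0.838671 = 6.364 kN.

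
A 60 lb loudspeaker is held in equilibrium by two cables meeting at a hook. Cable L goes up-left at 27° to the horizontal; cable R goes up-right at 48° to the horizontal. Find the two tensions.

T_L = 41.56 lb, T_R = 55.35 lb

ΣF_x = 0: −T_L·cos27° + T_R·cos48° = 0 → T_R = 1.33159·T_L.
ΣF_y = 0: T_L·sin27° + T_R·sin48° = 60.
Substitute: T_L·(0.45399 + 1.33159·0.743145) = 60 → T_L = 41.5641 ≈ 41.56 lb.
Then T_R = 1.33159 × 41.5641 = 55.35 lb.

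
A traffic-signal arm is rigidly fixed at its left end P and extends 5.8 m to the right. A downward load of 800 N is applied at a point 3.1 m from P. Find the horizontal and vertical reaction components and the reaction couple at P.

P_x = 0, P_y = 800.0 N, M_P = 2480 N·m

ΣF_x = 0: P_x = 0.
ΣF_y = 0: P_y − 800 = 0 → P_y = 800.0 N.
ΣM about P: M_P − 800·3.1 = 0 → M_P = 2480 N·m.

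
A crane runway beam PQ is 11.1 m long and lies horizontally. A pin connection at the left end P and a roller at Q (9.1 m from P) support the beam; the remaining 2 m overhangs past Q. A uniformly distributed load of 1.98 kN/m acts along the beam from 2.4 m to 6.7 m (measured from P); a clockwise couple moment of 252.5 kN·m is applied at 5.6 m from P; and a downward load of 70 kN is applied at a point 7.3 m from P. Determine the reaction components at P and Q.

Resultant of the distributed load: 1.98 × 4.3 = 8.514 kN at 4.55 m from P.
Taking moments about P: Q_y·9.1 − (1.98·4.3)·4.55 − 252.5 − 70·7.3 = 0 → Q_y = 802.2387/9.1 = 88.1581 ≈ 88.16 kN.
ΣF_y = 0: P_y + 88.1581 − 1.98·4.3 − 70 = 0 → P_y = -9.644 kN.
ΣF_x = 0: no horizontal applied forces, so P_x = 0.

P_x = 0, P_y = -9.644 kN, Q_y = 88.16 kN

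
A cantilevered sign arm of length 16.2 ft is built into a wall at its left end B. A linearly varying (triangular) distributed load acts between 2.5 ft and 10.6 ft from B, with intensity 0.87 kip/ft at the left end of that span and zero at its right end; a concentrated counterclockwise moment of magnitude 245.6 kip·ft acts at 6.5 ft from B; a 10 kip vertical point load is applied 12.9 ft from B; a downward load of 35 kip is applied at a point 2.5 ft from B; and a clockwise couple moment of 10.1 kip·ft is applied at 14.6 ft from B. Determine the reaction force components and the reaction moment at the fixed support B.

B_x = 0, B_y = 48.52 kip, M_B = -0.6778 kip·ft

Resultant of the triangular load: ½ × 0.87 × 8.1 = 3.5235 kip, acting at 5.2 ft from B (one-third of the span from the peak).
ΣF_x = 0: B_x = 0.
ΣF_y = 0: B_y − ½·0.87·8.1 − 10 − 35 = 0 → B_y = 48.52 kip.
ΣM about B: M_B − (½·0.87·8.1)·5.2 + 245.6 − 10·12.9 − 35·2.5 − 10.1 = 0 → M_B = -0.6778 kip·ft.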